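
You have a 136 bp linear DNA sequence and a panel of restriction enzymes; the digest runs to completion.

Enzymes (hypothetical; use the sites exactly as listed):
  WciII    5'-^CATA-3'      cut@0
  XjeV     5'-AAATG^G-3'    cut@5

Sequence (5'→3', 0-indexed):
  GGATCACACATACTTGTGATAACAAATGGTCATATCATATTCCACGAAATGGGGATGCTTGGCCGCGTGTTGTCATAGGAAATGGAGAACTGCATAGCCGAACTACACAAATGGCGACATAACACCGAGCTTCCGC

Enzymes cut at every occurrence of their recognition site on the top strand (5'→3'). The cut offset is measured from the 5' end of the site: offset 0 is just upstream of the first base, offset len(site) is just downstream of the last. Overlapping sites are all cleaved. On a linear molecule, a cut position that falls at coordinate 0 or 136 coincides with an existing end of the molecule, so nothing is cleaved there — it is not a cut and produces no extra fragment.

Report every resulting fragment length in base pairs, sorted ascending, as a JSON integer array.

[2,4,5,8,8,11,16,19,20,21,22]

Per-enzyme occurrences:
  WciII (CATA, off=0): starts [8, 30, 35, 73, 92, 117] → cuts [8, 30, 35, 73, 92, 117]
  XjeV (AAATGG, off=5): starts [23, 46, 79, 108] → cuts [28, 51, 84, 113]

Pooled cuts: [8, 28, 30, 35, 51, 73, 84, 92, 113, 117]

Fragments:
  [0,8): 8 bp
  [8,28): 20 bp
  [28,30): 2 bp
  [30,35): 5 bp
  [35,51): 16 bp
  [51,73): 22 bp
  [73,84): 11 bp
  [84,92): 8 bp
  [92,113): 21 bp
  [113,117): 4 bp
  [117,136): 19 bp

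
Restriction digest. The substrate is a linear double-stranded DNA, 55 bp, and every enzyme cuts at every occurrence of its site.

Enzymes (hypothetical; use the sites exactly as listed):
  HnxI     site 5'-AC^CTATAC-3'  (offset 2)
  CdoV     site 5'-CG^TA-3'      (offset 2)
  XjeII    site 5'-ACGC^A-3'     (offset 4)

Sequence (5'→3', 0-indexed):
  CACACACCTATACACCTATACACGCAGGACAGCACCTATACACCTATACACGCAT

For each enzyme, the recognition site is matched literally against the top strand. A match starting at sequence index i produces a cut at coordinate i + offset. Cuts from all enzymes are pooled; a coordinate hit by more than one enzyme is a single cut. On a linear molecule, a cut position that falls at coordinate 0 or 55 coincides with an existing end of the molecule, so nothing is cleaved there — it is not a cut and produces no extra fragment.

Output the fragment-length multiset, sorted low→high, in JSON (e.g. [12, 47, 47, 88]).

Per-enzyme occurrences:
  HnxI ACCTATAC/2: at [5, 13, 33, 41] ⇒ [7, 15, 35, 43]
  CdoV (CGTA, off=2): no sites
  XjeII ACGCA/4: at [21, 49] ⇒ [25, 53]

All cut coordinates (distinct, sorted): [7, 15, 25, 35, 43, 53]

Fragment lengths:
  [0,7): 7 bp
  [7,15): 8 bp
  [15,25): 10 bp
  [25,35): 10 bp
  [35,43): 8 bp
  [43,53): 10 bp
  [53,55): 2 bp

[2,7,8,8,10,10,10]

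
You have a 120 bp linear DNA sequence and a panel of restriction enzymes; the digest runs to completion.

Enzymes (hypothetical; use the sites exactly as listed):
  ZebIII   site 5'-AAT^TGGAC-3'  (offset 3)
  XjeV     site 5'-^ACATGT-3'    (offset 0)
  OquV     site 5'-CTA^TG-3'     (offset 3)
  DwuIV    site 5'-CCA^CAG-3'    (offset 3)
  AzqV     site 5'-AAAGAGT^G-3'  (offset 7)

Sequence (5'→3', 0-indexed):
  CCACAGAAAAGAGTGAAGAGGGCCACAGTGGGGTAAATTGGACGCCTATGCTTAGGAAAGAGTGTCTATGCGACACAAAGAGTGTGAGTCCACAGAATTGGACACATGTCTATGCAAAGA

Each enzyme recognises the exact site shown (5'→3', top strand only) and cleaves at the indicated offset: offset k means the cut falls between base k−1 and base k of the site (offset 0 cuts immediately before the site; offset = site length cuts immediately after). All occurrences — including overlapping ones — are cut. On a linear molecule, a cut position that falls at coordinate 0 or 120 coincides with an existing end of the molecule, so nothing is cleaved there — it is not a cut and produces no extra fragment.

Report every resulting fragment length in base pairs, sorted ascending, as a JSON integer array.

[3,5,5,6,8,9,9,10,11,11,13,15,15]

Site scan:
  ZebIII (AATTGGAC, off=3): starts [35, 95] → cuts [38, 98]
  XjeV (ACATGT, off=0): starts [103] → cuts [103]
  OquV (CTATG, off=3): starts [45, 65, 109] → cuts [48, 68, 112]
  DwuIV (CCACAG, off=3): starts [0, 22, 89] → cuts [3, 25, 92]
  AzqV (AAAGAGTG, off=7): starts [7, 56, 76] → cuts [14, 63, 83]

All cut coordinates (distinct, sorted): [3, 14, 25, 38, 48, 63, 68, 83, 92, 98, 103, 112]

Fragment lengths:
  [0,3): 3 bp
  [3,14): 11 bp
  [14,25): 11 bp
  [25,38): 13 bp
  [38,48): 10 bp
  [48,63): 15 bp
  [63,68): 5 bp
  [68,83): 15 bp
  [83,92): 9 bp
  [92,98): 6 bp
  [98,103): 5 bp
  [103,112): 9 bp
  [112,120): 8 bp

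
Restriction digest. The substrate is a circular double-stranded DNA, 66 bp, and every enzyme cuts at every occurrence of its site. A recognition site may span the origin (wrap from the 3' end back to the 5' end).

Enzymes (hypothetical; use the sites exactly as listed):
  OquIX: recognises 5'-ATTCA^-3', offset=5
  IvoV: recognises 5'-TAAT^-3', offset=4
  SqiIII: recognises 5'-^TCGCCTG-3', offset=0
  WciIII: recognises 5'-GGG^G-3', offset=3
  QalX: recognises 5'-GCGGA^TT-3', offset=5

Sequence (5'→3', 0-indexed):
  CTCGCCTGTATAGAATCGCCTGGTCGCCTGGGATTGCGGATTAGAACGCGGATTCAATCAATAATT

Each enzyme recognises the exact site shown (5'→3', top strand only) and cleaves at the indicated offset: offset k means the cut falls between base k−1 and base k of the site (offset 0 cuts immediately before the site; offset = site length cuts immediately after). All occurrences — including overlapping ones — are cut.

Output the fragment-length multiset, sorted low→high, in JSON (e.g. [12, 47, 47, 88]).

Scan for sites:
  OquIX (ATTCA, off=5): starts [51] → cuts [56]
  IvoV (TAAT, off=4): starts [61] → cuts [65]
  SqiIII (TCGCCTG, off=0): starts [1, 15, 23] → cuts [1, 15, 23]
  WciIII (GGGG, off=3): no sites
  QalX (GCGGATT, off=5): starts [35, 47] → cuts [40, 52]

Pooled cuts: [1, 15, 23, 40, 52, 56, 65]

Fragments:
  1→15: 14 bp
  15→23: 8 bp
  23→40: 17 bp
  40→52: 12 bp
  52→56: 4 bp
  56→65: 9 bp
  65→1 (wrap): 66-65+1 = 2 bp

[2,4,8,9,12,14,17]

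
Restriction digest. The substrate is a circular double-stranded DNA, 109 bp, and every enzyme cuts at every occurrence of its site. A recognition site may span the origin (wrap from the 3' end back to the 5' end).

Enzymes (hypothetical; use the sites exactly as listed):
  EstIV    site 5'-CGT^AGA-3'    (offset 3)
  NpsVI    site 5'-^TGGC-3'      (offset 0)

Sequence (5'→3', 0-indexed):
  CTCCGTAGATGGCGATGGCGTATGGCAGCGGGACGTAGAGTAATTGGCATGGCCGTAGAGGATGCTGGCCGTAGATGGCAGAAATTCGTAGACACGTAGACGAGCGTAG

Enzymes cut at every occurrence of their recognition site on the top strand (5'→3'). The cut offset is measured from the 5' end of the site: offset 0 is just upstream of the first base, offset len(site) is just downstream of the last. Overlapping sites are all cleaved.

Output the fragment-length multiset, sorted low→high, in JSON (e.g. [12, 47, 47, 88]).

[3,3,5,6,7,7,7,8,8,9,14,14,18]

Per-enzyme occurrences:
  EstIV (CGTAGA, off=3): starts [3, 33, 53, 69, 86, 94] → cuts [6, 36, 56, 72, 89, 97]
  NpsVI (TGGC, off=0): starts [9, 15, 22, 44, 49, 65, 75] → cuts [9, 15, 22, 44, 49, 65, 75]

All cut coordinates (distinct, sorted): [6, 9, 15, 22, 36, 44, 49, 56, 65, 72, 75, 89, 97]

Fragment lengths:
  6→9: 3 bp
  9→15: 6 bp
  15→22: 7 bp
  22→36: 14 bp
  36→44: 8 bp
  44→49: 5 bp
  49→56: 7 bp
  56→65: 9 bp
  65→72: 7 bp
  72→75: 3 bp
  75→89: 14 bp
  89→97: 8 bp
  97→6 (wrap): 109-97+6 = 18 bp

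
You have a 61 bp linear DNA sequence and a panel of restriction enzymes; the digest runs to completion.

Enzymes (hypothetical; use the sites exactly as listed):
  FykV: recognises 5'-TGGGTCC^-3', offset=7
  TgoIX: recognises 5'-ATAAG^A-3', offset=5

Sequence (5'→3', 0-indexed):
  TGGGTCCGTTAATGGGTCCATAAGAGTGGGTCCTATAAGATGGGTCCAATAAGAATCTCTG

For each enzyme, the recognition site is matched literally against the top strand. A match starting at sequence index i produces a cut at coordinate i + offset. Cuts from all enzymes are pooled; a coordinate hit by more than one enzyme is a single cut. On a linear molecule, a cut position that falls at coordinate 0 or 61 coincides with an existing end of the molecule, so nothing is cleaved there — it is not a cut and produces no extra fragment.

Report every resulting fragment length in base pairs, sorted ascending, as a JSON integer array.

Scan for sites:
  FykV TGGGTCC/7: at [0, 12, 26, 40] ⇒ [7, 19, 33, 47]
  TgoIX ATAAGA/5: at [19, 34, 48] ⇒ [24, 39, 53]

Pooled cuts: [7, 19, 24, 33, 39, 47, 53]

Fragment lengths:
  [0,7): 7 bp
  [7,19): 12 bp
  [19,24): 5 bp
  [24,33): 9 bp
  [33,39): 6 bp
  [39,47): 8 bp
  [47,53): 6 bp
  [53,61): 8 bp

[5,6,6,7,8,8,9,12]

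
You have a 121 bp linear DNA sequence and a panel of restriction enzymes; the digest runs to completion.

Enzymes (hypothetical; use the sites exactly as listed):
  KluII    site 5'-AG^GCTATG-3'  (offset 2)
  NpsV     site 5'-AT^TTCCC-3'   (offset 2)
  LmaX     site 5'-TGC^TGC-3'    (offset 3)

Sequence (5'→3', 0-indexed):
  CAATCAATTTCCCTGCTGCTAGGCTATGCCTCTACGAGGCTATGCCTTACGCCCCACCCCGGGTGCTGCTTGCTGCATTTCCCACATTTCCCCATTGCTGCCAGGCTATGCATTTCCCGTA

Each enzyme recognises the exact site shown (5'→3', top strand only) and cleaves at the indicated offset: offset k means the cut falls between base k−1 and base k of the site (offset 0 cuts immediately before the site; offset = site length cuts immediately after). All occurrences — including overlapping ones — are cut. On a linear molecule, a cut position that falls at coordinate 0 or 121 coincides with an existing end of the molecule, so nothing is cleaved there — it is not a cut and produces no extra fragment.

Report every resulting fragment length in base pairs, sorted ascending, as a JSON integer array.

Site scan:
  KluII AGGCTATG/2: at [20, 36, 102] ⇒ [22, 38, 104]
  NpsV ATTTCCC/2: at [6, 76, 85, 111] ⇒ [8, 78, 87, 113]
  LmaX TGCTGC/3: at [13, 63, 70, 95] ⇒ [16, 66, 73, 98]

Pooled cuts: [8, 16, 22, 38, 66, 73, 78, 87, 98, 104, 113]

Fragment lengths:
  [0,8): 8 bp
  [8,16): 8 bp
  [16,22): 6 bp
  [22,38): 16 bp
  [38,66): 28 bp
  [66,73): 7 bp
  [73,78): 5 bp
  [78,87): 9 bp
  [87,98): 11 bp
  [98,104): 6 bp
  [104,113): 9 bp
  [113,121): 8 bp

[5,6,6,7,8,8,8,9,9,11,16,28]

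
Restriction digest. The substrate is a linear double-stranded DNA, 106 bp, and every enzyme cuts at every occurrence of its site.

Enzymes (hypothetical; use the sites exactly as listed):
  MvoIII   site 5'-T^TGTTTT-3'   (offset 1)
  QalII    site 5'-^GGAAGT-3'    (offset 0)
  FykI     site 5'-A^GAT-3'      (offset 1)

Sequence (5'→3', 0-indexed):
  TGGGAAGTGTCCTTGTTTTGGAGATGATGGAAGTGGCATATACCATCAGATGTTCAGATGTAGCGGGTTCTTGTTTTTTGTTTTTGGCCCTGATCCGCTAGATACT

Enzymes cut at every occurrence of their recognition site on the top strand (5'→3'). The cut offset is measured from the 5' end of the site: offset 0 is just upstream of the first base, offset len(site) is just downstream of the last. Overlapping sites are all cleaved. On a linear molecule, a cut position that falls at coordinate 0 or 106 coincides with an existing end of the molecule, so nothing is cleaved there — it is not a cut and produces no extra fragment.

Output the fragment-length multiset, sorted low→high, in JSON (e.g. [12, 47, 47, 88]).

[2,6,6,7,8,9,11,15,20,22]

Per-enzyme occurrences:
  MvoIII TTGTTTT/1: at [12, 70, 77] ⇒ [13, 71, 78]
  QalII GGAAGT/0: at [2, 28] ⇒ [2, 28]
  FykI AGAT/1: at [21, 47, 55, 99] ⇒ [22, 48, 56, 100]

All cut coordinates (distinct, sorted): [2, 13, 22, 28, 48, 56, 71, 78, 100]

Fragments:
  [0,2): 2 bp
  [2,13): 11 bp
  [13,22): 9 bp
  [22,28): 6 bp
  [28,48): 20 bp
  [48,56): 8 bp
  [56,71): 15 bp
  [71,78): 7 bp
  [78,100): 22 bp
  [100,106): 6 bp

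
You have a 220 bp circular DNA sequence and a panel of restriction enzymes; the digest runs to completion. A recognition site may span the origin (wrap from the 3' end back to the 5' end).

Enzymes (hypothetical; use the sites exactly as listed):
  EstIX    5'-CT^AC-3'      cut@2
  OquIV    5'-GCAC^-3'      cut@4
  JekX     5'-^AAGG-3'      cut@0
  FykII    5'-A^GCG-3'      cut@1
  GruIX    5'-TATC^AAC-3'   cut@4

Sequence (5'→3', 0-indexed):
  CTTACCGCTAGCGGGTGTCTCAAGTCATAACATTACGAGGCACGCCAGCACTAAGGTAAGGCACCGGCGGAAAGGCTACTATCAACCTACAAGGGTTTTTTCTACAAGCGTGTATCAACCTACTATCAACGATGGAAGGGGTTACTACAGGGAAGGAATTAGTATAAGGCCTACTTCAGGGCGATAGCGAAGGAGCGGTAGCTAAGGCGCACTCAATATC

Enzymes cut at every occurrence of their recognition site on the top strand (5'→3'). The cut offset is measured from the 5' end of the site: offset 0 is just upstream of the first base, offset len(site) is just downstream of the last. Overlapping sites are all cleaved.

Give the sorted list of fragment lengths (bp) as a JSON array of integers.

[1,2,3,4,5,5,5,5,6,6,6,6,7,7,7,8,8,9,9,9,11,13,13,14,18,33]

Scan for sites:
  EstIX CTAC/2: at [75, 86, 101, 119, 144, 170] ⇒ [77, 88, 103, 121, 146, 172]
  OquIV GCAC/4: at [39, 47, 60, 208] ⇒ [43, 51, 64, 212]
  JekX AAGG/0: at [52, 57, 71, 90, 135, 152, 165, 189, 203] ⇒ [52, 57, 71, 90, 135, 152, 165, 189, 203]
  FykII AGCG/1: at [9, 106, 185, 193] ⇒ [10, 107, 186, 194]
  GruIX TATCAAC/4: at [79, 112, 123] ⇒ [83, 116, 127]

All cut coordinates (distinct, sorted): [10, 43, 51, 52, 57, 64, 71, 77, 83, 88, 90, 103, 107, 116, 121, 127, 135, 146, 152, 165, 172, 186, 189, 194, 203, 212]

Fragment lengths:
  10→43: 33 bp
  43→51: 8 bp
  51→52: 1 bp
  52→57: 5 bp
  57→64: 7 bp
  64→71: 7 bp
  71→77: 6 bp
  77→83: 6 bp
  83→88: 5 bp
  88→90: 2 bp
  90→103: 13 bp
  103→107: 4 bp
  107→116: 9 bp
  116→121: 5 bp
  121→127: 6 bp
  127→135: 8 bp
  135→146: 11 bp
  146→152: 6 bp
  152→165: 13 bp
  165→172: 7 bp
  172→186: 14 bp
  186→189: 3 bp
  189→194: 5 bp
  194→203: 9 bp
  203→212: 9 bp
  212→10 (wrap): 220-212+10 = 18 bp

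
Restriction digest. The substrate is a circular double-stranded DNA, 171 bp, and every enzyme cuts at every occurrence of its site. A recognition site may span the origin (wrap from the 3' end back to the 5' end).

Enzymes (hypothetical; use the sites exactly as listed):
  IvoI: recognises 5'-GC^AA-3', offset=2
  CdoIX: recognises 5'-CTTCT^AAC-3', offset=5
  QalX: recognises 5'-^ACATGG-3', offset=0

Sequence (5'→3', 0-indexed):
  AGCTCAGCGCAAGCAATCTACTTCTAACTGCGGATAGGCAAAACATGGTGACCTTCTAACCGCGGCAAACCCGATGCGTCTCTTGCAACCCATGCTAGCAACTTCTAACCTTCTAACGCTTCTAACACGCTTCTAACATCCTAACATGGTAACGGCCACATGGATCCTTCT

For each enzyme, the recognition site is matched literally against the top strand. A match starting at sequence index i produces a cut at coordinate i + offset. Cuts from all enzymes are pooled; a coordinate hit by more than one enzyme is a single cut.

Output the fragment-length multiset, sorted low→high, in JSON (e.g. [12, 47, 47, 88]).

[3,4,7,8,9,9,9,11,11,13,14,14,15,20,24]

Per-enzyme occurrences:
  IvoI (GCAA, off=2): starts [8, 12, 37, 64, 84, 97] → cuts [10, 14, 39, 66, 86, 99]
  CdoIX (CTTCTAAC, off=5): starts [20, 52, 101, 109, 118, 129] → cuts [25, 57, 106, 114, 123, 134]
  QalX (ACATGG, off=0): starts [42, 143, 157] → cuts [42, 143, 157]

Pooled cuts: [10, 14, 25, 39, 42, 57, 66, 86, 99, 106, 114, 123, 134, 143, 157]

Fragment lengths:
  10→14: 4 bp
  14→25: 11 bp
  25→39: 14 bp
  39→42: 3 bp
  42→57: 15 bp
  57→66: 9 bp
  66→86: 20 bp
  86→99: 13 bp
  99→106: 7 bp
  106→114: 8 bp
  114→123: 9 bp
  123→134: 11 bp
  134→143: 9 bp
  143→157: 14 bp
  157→10 (wrap): 171-157+10 = 24 bp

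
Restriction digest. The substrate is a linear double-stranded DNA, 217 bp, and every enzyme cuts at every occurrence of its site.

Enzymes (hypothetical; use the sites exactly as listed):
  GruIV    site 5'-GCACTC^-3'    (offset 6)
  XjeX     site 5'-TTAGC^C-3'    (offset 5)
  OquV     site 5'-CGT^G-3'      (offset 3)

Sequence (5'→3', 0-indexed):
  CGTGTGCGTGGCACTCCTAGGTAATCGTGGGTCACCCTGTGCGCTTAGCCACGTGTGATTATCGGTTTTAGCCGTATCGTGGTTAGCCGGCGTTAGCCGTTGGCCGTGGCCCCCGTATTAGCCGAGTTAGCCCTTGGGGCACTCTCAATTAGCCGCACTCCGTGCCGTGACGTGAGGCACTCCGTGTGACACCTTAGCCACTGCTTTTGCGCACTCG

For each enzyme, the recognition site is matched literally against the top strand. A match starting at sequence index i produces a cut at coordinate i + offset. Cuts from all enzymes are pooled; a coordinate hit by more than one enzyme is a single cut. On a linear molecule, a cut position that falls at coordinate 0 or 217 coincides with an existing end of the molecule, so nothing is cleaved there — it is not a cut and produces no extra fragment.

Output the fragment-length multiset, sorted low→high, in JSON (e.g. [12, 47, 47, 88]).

[1,3,3,3,5,5,5,6,7,7,7,8,9,9,9,10,10,12,13,13,15,18,18,21]

Site scan:
  GruIV GCACTC/6: at [10, 138, 154, 176, 210] ⇒ [16, 144, 160, 182, 216]
  XjeX TTAGCC/5: at [44, 67, 82, 92, 117, 126, 148, 193] ⇒ [49, 72, 87, 97, 122, 131, 153, 198]
  OquV CGTG/3: at [0, 6, 25, 51, 77, 104, 160, 165, 170, 182] ⇒ [3, 9, 28, 54, 80, 107, 163, 168, 173, 185]

Pooled cuts: [3, 9, 16, 28, 49, 54, 72, 80, 87, 97, 107, 122, 131, 144, 153, 160, 163, 168, 173, 182, 185, 198, 216]

Fragment lengths:
  [0,3): 3 bp
  [3,9): 6 bp
  [9,16): 7 bp
  [16,28): 12 bp
  [28,49): 21 bp
  [49,54): 5 bp
  [54,72): 18 bp
  [72,80): 8 bp
  [80,87): 7 bp
  [87,97): 10 bp
  [97,107): 10 bp
  [107,122): 15 bp
  [122,131): 9 bp
  [131,144): 13 bp
  [144,153): 9 bp
  [153,160): 7 bp
  [160,163): 3 bp
  [163,168): 5 bp
  [168,173): 5 bp
  [173,182): 9 bp
  [182,185): 3 bp
  [185,198): 13 bp
  [198,216): 18 bp
  [216,217): 1 bp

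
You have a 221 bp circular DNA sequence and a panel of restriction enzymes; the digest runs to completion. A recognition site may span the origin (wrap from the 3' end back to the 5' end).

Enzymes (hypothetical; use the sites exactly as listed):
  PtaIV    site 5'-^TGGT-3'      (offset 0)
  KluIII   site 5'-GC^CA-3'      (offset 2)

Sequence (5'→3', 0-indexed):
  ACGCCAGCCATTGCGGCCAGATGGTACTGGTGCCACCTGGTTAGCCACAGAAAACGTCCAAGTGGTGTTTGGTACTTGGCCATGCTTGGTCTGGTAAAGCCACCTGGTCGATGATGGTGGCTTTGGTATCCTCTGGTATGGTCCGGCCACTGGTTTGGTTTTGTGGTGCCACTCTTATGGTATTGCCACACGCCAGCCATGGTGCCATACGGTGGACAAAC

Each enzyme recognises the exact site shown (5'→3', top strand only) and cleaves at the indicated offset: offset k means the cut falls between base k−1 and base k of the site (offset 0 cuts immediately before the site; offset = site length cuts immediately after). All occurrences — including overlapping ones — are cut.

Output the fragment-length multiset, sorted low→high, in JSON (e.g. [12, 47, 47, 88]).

[2,3,4,4,4,4,4,5,5,5,6,6,6,6,6,7,7,8,8,8,9,9,9,9,9,10,10,11,17,20]

Site scan:
  PtaIV (TGGT, off=0): starts [21, 27, 37, 62, 69, 86, 91, 104, 114, 123, 133, 138, 150, 155, 163, 177, 199] → cuts [21, 27, 37, 62, 69, 86, 91, 104, 114, 123, 133, 138, 150, 155, 163, 177, 199]
  KluIII (GCCA, off=2): starts [2, 6, 15, 31, 43, 78, 98, 145, 167, 184, 191, 195, 203] → cuts [4, 8, 17, 33, 45, 80, 100, 147, 169, 186, 193, 197, 205]

Pooled cuts: [4, 8, 17, 21, 27, 33, 37, 45, 62, 69, 80, 86, 91, 100, 104, 114, 123, 133, 138, 147, 150, 155, 163, 169, 177, 186, 193, 197, 199, 205]

Fragment lengths:
  4→8: 4 bp
  8→17: 9 bp
  17→21: 4 bp
  21→27: 6 bp
  27→33: 6 bp
  33→37: 4 bp
  37→45: 8 bp
  45→62: 17 bp
  62→69: 7 bp
  69→80: 11 bp
  80→86: 6 bp
  86→91: 5 bp
  91→100: 9 bp
  100→104: 4 bp
  104→114: 10 bp
  114→123: 9 bp
  123→133: 10 bp
  133→138: 5 bp
  138→147: 9 bp
  147→150: 3 bp
  150→155: 5 bp
  155→163: 8 bp
  163→169: 6 bp
  169→177: 8 bp
  177→186: 9 bp
  186→193: 7 bp
  193→197: 4 bp
  197→199: 2 bp
  199→205: 6 bp
  205→4 (wrap): 221-205+4 = 20 bp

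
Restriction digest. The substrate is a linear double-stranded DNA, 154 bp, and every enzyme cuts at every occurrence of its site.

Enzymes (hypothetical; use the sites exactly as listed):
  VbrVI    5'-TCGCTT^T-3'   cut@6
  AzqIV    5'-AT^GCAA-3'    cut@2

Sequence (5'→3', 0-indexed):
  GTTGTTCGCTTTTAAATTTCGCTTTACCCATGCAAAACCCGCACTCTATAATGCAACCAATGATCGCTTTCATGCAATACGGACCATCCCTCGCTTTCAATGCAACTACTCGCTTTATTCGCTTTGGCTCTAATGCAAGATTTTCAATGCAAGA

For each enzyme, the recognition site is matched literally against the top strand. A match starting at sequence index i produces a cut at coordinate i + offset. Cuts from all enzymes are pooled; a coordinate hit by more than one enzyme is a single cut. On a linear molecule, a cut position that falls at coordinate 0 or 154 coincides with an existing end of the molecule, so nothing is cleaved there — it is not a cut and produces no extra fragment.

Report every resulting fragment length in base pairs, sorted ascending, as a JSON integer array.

Site scan:
  VbrVI TCGCTTT/6: at [5, 18, 63, 90, 109, 118] ⇒ [11, 24, 69, 96, 115, 124]
  AzqIV ATGCAA/2: at [29, 50, 71, 99, 132, 146] ⇒ [31, 52, 73, 101, 134, 148]

All cut coordinates (distinct, sorted): [11, 24, 31, 52, 69, 73, 96, 101, 115, 124, 134, 148]

Fragments:
  [0,11): 11 bp
  [11,24): 13 bp
  [24,31): 7 bp
  [31,52): 21 bp
  [52,69): 17 bp
  [69,73): 4 bp
  [73,96): 23 bp
  [96,101): 5 bp
  [101,115): 14 bp
  [115,124): 9 bp
  [124,134): 10 bp
  [134,148): 14 bp
  [148,154): 6 bp

[4,5,6,7,9,10,11,13,14,14,17,21,23]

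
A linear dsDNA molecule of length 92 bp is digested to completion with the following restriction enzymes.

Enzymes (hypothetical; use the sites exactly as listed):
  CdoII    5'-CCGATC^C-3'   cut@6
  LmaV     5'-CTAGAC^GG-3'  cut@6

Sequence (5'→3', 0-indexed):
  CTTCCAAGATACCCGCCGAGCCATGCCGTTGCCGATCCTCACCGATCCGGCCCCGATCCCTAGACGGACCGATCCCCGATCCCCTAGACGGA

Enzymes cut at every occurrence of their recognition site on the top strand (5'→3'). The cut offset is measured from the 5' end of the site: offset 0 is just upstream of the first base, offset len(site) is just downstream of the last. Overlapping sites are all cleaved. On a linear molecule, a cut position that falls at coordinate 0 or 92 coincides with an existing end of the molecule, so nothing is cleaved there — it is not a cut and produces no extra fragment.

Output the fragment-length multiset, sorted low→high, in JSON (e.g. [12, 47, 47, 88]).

[3,7,7,8,9,10,11,37]

Per-enzyme occurrences:
  CdoII (CCGATCC, off=6): starts [31, 41, 52, 68, 75] → cuts [37, 47, 58, 74, 81]
  LmaV (CTAGACGG, off=6): starts [59, 83] → cuts [65, 89]

Pooled cuts: [37, 47, 58, 65, 74, 81, 89]

Fragment lengths:
  [0,37): 37 bp
  [37,47): 10 bp
  [47,58): 11 bp
  [58,65): 7 bp
  [65,74): 9 bp
  [74,81): 7 bp
  [81,89): 8 bp
  [89,92): 3 bp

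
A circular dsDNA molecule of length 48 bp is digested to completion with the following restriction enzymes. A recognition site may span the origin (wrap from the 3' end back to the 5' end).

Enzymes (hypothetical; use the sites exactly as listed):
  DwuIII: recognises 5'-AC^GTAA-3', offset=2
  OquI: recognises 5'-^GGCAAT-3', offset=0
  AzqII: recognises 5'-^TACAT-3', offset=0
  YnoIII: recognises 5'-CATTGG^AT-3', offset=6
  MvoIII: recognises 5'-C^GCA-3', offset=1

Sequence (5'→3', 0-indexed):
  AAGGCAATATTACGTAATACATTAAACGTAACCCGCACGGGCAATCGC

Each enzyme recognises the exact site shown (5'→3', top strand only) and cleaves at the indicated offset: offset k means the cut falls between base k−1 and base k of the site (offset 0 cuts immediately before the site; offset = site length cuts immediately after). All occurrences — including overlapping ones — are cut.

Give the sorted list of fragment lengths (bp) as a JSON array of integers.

[4,4,5,7,7,10,11]

Site scan:
  DwuIII ACGTAA/2: at [11, 25] ⇒ [13, 27]
  OquI GGCAAT/0: at [2, 39] ⇒ [2, 39]
  AzqII TACAT/0: at [17] ⇒ [17]
  YnoIII (CATTGGAT, off=6): no sites
  MvoIII CGCA/1: at [33, 45] ⇒ [34, 46]

All cut coordinates (distinct, sorted): [2, 13, 17, 27, 34, 39, 46]

Fragments:
  2→13: 11 bp
  13→17: 4 bp
  17→27: 10 bp
  27→34: 7 bp
  34→39: 5 bp
  39→46: 7 bp
  46→2 (wrap): 48-46+2 = 4 bp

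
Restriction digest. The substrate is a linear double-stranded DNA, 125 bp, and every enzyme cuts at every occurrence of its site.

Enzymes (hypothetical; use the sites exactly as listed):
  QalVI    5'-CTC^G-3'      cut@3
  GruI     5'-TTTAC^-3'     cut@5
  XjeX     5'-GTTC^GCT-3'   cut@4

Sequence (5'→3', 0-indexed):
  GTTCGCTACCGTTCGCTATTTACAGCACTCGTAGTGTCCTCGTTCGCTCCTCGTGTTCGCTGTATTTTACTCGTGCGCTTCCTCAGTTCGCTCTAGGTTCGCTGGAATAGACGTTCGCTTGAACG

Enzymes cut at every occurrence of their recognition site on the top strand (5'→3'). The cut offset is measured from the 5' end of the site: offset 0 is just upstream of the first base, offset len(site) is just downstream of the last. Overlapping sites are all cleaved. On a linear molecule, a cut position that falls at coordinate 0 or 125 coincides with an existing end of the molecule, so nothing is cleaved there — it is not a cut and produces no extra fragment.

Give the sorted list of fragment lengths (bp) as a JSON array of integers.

[2,4,4,6,7,7,9,9,10,11,11,12,16,17]

Per-enzyme occurrences:
  QalVI (CTCG, off=3): starts [27, 38, 49, 69] → cuts [30, 41, 52, 72]
  GruI (TTTAC, off=5): starts [18, 65] → cuts [23, 70]
  XjeX (GTTCGCT, off=4): starts [0, 10, 41, 54, 85, 96, 112] → cuts [4, 14, 45, 58, 89, 100, 116]

Pooled cuts: [4, 14, 23, 30, 41, 45, 52, 58, 70, 72, 89, 100, 116]

Fragment lengths:
  [0,4): 4 bp
  [4,14): 10 bp
  [14,23): 9 bp
  [23,30): 7 bp
  [30,41): 11 bp
  [41,45): 4 bp
  [45,52): 7 bp
  [52,58): 6 bp
  [58,70): 12 bp
  [70,72): 2 bp
  [72,89): 17 bp
  [89,100): 11 bp
  [100,116): 16 bp
  [116,125): 9 bp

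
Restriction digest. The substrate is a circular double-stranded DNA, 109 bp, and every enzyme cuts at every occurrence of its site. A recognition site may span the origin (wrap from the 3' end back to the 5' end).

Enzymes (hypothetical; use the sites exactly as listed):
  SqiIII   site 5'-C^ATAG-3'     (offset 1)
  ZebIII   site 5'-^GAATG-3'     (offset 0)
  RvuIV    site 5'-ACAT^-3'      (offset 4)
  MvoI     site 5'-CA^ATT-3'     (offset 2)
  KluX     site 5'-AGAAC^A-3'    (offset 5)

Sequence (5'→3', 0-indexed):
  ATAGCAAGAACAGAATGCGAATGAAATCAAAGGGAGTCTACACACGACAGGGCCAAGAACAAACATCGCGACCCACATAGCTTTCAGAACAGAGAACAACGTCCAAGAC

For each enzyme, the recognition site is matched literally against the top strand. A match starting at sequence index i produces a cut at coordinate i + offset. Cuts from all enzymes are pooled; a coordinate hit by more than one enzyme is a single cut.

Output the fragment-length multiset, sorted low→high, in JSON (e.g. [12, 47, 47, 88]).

Scan for sites:
  SqiIII (CATAG, off=1): starts [75, 108] → cuts [0, 76]
  ZebIII (GAATG, off=0): starts [12, 18] → cuts [12, 18]
  RvuIV (ACAT, off=4): starts [62, 74, 107] → cuts [2, 66, 78]
  MvoI (CAATT, off=2): no sites
  KluX (AGAACA, off=5): starts [6, 55, 85, 92] → cuts [11, 60, 90, 97]

All cut coordinates (distinct, sorted): [0, 2, 11, 12, 18, 60, 66, 76, 78, 90, 97]

Fragments:
  0→2: 2 bp
  2→11: 9 bp
  11→12: 1 bp
  12→18: 6 bp
  18→60: 42 bp
  60→66: 6 bp
  66→76: 10 bp
  76→78: 2 bp
  78→90: 12 bp
  90→97: 7 bp
  97→0 (wrap): 109-97+0 = 12 bp

[1,2,2,6,6,7,9,10,12,12,42]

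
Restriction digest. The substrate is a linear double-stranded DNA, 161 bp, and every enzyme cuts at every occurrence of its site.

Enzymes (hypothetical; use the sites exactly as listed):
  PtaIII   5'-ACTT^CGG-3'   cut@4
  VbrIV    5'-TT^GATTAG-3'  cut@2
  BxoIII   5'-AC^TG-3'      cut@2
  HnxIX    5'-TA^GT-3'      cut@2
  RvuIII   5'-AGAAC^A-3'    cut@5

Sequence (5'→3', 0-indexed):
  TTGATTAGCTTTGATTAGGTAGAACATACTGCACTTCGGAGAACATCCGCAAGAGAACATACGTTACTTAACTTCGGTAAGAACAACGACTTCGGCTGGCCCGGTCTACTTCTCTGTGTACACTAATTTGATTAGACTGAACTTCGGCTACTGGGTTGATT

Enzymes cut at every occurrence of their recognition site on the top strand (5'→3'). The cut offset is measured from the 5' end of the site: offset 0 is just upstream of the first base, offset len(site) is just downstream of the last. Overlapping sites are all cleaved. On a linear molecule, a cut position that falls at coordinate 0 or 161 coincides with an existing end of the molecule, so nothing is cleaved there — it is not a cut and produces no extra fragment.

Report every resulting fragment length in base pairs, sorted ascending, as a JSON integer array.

[2,4,7,7,7,8,8,8,10,10,10,13,14,16,37]

Scan for sites:
  PtaIII ACTTCGG/4: at [32, 70, 88, 140] ⇒ [36, 74, 92, 144]
  VbrIV TTGATTAG/2: at [0, 10, 127] ⇒ [2, 12, 129]
  BxoIII ACTG/2: at [27, 135, 149] ⇒ [29, 137, 151]
  HnxIX (TAGT, off=2): no sites
  RvuIII AGAACA/5: at [20, 39, 53, 79] ⇒ [25, 44, 58, 84]

All cut coordinates (distinct, sorted): [2, 12, 25, 29, 36, 44, 58, 74, 84, 92, 129, 137, 144, 151]

Fragment lengths:
  [0,2): 2 bp
  [2,12): 10 bp
  [12,25): 13 bp
  [25,29): 4 bp
  [29,36): 7 bp
  [36,44): 8 bp
  [44,58): 14 bp
  [58,74): 16 bp
  [74,84): 10 bp
  [84,92): 8 bp
  [92,129): 37 bp
  [129,137): 8 bp
  [137,144): 7 bp
  [144,151): 7 bp
  [151,161): 10 bp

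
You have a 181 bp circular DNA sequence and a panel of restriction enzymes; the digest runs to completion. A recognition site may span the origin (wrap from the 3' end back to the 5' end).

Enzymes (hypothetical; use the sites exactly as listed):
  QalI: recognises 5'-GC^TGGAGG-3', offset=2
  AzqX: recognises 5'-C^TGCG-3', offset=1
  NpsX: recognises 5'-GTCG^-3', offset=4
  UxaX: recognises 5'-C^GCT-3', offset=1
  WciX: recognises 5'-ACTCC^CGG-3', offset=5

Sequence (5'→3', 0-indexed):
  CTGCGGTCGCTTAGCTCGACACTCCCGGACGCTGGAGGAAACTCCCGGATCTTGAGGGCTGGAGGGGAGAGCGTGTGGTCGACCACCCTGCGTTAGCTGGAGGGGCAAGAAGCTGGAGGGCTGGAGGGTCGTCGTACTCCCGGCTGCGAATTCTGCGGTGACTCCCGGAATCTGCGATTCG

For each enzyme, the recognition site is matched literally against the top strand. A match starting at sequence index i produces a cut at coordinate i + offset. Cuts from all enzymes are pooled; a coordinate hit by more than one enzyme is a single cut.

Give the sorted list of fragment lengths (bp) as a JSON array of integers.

[1,2,2,3,4,5,6,7,7,7,8,8,9,9,10,12,13,14,16,16,22]

Per-enzyme occurrences:
  QalI GCTGGAGG/2: at [30, 57, 95, 111, 119] ⇒ [32, 59, 97, 113, 121]
  AzqX CTGCG/1: at [0, 87, 143, 152, 171] ⇒ [1, 88, 144, 153, 172]
  NpsX GTCG/4: at [5, 77, 127, 130] ⇒ [9, 81, 131, 134]
  UxaX CGCT/1: at [7, 29, 179] ⇒ [8, 30, 180]
  WciX ACTCCCGG/5: at [20, 40, 135, 160] ⇒ [25, 45, 140, 165]

All cut coordinates (distinct, sorted): [1, 8, 9, 25, 30, 32, 45, 59, 81, 88, 97, 113, 121, 131, 134, 140, 144, 153, 165, 172, 180]

Fragments:
  1→8: 7 bp
  8→9: 1 bp
  9→25: 16 bp
  25→30: 5 bp
  30→32: 2 bp
  32→45: 13 bp
  45→59: 14 bp
  59→81: 22 bp
  81→88: 7 bp
  88→97: 9 bp
  97→113: 16 bp
  113→121: 8 bp
  121→131: 10 bp
  131→134: 3 bp
  134→140: 6 bp
  140→144: 4 bp
  144→153: 9 bp
  153→165: 12 bp
  165→172: 7 bp
  172→180: 8 bp
  180→1 (wrap): 181-180+1 = 2 bp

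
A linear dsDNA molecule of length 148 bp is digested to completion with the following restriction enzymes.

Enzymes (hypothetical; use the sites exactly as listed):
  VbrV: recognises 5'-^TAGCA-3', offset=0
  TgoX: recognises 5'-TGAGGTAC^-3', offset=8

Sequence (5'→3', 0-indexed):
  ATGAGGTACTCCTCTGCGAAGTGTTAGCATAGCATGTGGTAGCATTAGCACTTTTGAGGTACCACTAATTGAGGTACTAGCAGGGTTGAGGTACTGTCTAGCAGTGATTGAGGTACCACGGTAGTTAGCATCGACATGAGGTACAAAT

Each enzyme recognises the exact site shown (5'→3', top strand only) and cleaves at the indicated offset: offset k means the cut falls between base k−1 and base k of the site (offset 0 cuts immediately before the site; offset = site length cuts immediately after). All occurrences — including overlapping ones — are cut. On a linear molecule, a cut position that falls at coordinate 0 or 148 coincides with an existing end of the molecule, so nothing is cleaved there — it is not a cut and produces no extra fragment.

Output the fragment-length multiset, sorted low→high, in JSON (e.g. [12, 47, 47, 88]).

[4,4,5,6,9,9,10,15,15,17,17,18,19]

Per-enzyme occurrences:
  VbrV (TAGCA, off=0): starts [24, 29, 39, 45, 77, 98, 125] → cuts [24, 29, 39, 45, 77, 98, 125]
  TgoX (TGAGGTAC, off=8): starts [1, 54, 69, 86, 108, 136] → cuts [9, 62, 77, 94, 116, 144]

All cut coordinates (distinct, sorted): [9, 24, 29, 39, 45, 62, 77, 94, 98, 116, 125, 144]

Fragments:
  [0,9): 9 bp
  [9,24): 15 bp
  [24,29): 5 bp
  [29,39): 10 bp
  [39,45): 6 bp
  [45,62): 17 bp
  [62,77): 15 bp
  [77,94): 17 bp
  [94,98): 4 bp
  [98,116): 18 bp
  [116,125): 9 bp
  [125,144): 19 bp
  [144,148): 4 bp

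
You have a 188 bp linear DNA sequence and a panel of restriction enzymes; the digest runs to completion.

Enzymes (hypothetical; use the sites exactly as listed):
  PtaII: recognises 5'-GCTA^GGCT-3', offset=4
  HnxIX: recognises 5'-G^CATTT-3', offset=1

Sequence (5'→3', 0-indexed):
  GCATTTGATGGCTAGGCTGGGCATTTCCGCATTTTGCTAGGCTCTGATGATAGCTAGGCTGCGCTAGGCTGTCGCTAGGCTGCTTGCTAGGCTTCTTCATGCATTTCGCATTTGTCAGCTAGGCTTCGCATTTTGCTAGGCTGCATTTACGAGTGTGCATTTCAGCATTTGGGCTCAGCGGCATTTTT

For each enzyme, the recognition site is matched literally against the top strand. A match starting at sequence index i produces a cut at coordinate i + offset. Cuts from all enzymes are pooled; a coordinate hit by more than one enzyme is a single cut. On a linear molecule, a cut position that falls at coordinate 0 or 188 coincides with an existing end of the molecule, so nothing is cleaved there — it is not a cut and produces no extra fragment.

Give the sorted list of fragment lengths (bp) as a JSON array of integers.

[1,5,7,7,7,7,8,8,10,10,10,11,12,12,13,13,14,16,17]

Scan for sites:
  PtaII (GCTAGGCT, off=4): starts [10, 35, 52, 62, 73, 85, 117, 134] → cuts [14, 39, 56, 66, 77, 89, 121, 138]
  HnxIX (GCATTT, off=1): starts [0, 20, 28, 100, 107, 127, 142, 156, 164, 180] → cuts [1, 21, 29, 101, 108, 128, 143, 157, 165, 181]

All cut coordinates (distinct, sorted): [1, 14, 21, 29, 39, 56, 66, 77, 89, 101, 108, 121, 128, 138, 143, 157, 165, 181]

Fragments:
  [0,1): 1 bp
  [1,14): 13 bp
  [14,21): 7 bp
  [21,29): 8 bp
  [29,39): 10 bp
  [39,56): 17 bp
  [56,66): 10 bp
  [66,77): 11 bp
  [77,89): 12 bp
  [89,101): 12 bp
  [101,108): 7 bp
  [108,121): 13 bp
  [121,128): 7 bp
  [128,138): 10 bp
  [138,143): 5 bp
  [143,157): 14 bp
  [157,165): 8 bp
  [165,181): 16 bp
  [181,188): 7 bp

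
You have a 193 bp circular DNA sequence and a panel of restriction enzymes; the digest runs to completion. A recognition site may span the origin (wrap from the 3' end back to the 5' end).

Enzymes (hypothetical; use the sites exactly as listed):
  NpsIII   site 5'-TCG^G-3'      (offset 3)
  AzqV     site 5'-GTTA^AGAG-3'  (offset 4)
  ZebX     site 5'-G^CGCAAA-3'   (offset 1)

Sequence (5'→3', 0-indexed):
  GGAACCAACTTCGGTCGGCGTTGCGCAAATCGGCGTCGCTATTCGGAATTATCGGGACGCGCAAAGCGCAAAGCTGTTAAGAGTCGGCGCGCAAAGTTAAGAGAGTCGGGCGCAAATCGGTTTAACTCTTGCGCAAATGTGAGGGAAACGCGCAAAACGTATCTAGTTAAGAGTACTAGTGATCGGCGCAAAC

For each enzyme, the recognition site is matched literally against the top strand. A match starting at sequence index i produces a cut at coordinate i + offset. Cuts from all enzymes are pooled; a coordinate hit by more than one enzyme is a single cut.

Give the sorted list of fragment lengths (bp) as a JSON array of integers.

[1,2,3,4,5,6,7,7,9,9,9,9,10,12,13,13,16,19,19,20]

Site scan:
  NpsIII (TCGG, off=3): starts [10, 14, 29, 42, 51, 83, 105, 116, 182] → cuts [13, 17, 32, 45, 54, 86, 108, 119, 185]
  AzqV (GTTAAGAG, off=4): starts [75, 95, 165] → cuts [79, 99, 169]
  ZebX (GCGCAAA, off=1): starts [22, 58, 65, 88, 109, 130, 149, 185] → cuts [23, 59, 66, 89, 110, 131, 150, 186]

Pooled cuts: [13, 17, 23, 32, 45, 54, 59, 66, 79, 86, 89, 99, 108, 110, 119, 131, 150, 169, 185, 186]

Fragments:
  13→17: 4 bp
  17→23: 6 bp
  23→32: 9 bp
  32→45: 13 bp
  45→54: 9 bp
  54→59: 5 bp
  59→66: 7 bp
  66→79: 13 bp
  79→86: 7 bp
  86→89: 3 bp
  89→99: 10 bp
  99→108: 9 bp
  108→110: 2 bp
  110→119: 9 bp
  119→131: 12 bp
  131→150: 19 bp
  150→169: 19 bp
  169→185: 16 bp
  185→186: 1 bp
  186→13 (wrap): 193-186+13 = 20 bp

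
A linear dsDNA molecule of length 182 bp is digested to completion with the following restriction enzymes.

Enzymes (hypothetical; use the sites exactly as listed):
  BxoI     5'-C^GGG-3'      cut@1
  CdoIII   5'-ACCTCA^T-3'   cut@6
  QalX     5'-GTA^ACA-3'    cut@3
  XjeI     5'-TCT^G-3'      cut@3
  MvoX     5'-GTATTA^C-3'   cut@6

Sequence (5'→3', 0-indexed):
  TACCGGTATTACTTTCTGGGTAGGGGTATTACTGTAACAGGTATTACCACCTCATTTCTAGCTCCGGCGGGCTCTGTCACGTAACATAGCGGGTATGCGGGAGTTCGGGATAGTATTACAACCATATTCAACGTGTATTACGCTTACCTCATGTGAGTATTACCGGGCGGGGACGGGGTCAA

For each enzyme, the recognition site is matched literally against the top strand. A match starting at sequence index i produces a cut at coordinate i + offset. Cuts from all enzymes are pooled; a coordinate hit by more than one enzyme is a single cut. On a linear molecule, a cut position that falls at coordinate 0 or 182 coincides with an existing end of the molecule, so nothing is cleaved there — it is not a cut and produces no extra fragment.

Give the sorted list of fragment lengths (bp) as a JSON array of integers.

[2,4,5,6,6,7,7,8,8,8,8,8,10,11,11,11,12,14,14,22]

Site scan:
  BxoI (CGGG, off=1): starts [67, 89, 97, 105, 163, 167, 173] → cuts [68, 90, 98, 106, 164, 168, 174]
  CdoIII (ACCTCAT, off=6): starts [48, 145] → cuts [54, 151]
  QalX (GTAACA, off=3): starts [33, 80] → cuts [36, 83]
  XjeI (TCTG, off=3): starts [14, 72] → cuts [17, 75]
  MvoX (GTATTAC, off=6): starts [5, 25, 40, 112, 134, 156] → cuts [11, 31, 46, 118, 140, 162]

All cut coordinates (distinct, sorted): [11, 17, 31, 36, 46, 54, 68, 75, 83, 90, 98, 106, 118, 140, 151, 162, 164, 168, 174]

Fragment lengths:
  [0,11): 11 bp
  [11,17): 6 bp
  [17,31): 14 bp
  [31,36): 5 bp
  [36,46): 10 bp
  [46,54): 8 bp
  [54,68): 14 bp
  [68,75): 7 bp
  [75,83): 8 bp
  [83,90): 7 bp
  [90,98): 8 bp
  [98,106): 8 bp
  [106,118): 12 bp
  [118,140): 22 bp
  [140,151): 11 bp
  [151,162): 11 bp
  [162,164): 2 bp
  [164,168): 4 bp
  [168,174): 6 bp
  [174,182): 8 bp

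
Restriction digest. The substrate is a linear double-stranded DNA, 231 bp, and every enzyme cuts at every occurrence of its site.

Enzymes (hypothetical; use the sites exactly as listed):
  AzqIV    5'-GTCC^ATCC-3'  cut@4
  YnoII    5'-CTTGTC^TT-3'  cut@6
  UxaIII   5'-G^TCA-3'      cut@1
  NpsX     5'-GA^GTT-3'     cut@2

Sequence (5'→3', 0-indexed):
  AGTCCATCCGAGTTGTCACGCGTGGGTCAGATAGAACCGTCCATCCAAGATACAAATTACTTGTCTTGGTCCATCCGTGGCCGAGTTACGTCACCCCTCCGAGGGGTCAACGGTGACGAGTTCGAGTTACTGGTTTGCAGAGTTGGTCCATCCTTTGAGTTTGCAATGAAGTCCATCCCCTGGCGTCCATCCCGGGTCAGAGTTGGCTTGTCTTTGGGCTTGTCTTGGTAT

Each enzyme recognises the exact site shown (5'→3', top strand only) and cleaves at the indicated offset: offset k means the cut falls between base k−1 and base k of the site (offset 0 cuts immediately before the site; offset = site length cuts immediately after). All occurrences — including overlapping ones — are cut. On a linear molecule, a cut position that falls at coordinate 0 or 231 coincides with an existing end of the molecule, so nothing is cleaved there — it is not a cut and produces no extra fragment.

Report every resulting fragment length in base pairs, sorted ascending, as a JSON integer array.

Site scan:
  AzqIV (GTCCATCC, off=4): starts [1, 38, 68, 145, 170, 184] → cuts [5, 42, 72, 149, 174, 188]
  YnoII (CTTGTCTT, off=6): starts [59, 206, 218] → cuts [65, 212, 224]
  UxaIII (GTCA, off=1): starts [14, 25, 89, 105, 195] → cuts [15, 26, 90, 106, 196]
  NpsX (GAGTT, off=2): starts [9, 82, 117, 123, 139, 156, 199] → cuts [11, 84, 119, 125, 141, 158, 201]

Pooled cuts: [5, 11, 15, 26, 42, 65, 72, 84, 90, 106, 119, 125, 141, 149, 158, 174, 188, 196, 201, 212, 224]

Fragments:
  [0,5): 5 bp
  [5,11): 6 bp
  [11,15): 4 bp
  [15,26): 11 bp
  [26,42): 16 bp
  [42,65): 23 bp
  [65,72): 7 bp
  [72,84): 12 bp
  [84,90): 6 bp
  [90,106): 16 bp
  [106,119): 13 bp
  [119,125): 6 bp
  [125,141): 16 bp
  [141,149): 8 bp
  [149,158): 9 bp
  [158,174): 16 bp
  [174,188): 14 bp
  [188,196): 8 bp
  [196,201): 5 bp
  [201,212): 11 bp
  [212,224): 12 bp
  [224,231): 7 bp

[4,5,5,6,6,6,7,7,8,8,9,11,11,12,12,13,14,16,16,16,16,23]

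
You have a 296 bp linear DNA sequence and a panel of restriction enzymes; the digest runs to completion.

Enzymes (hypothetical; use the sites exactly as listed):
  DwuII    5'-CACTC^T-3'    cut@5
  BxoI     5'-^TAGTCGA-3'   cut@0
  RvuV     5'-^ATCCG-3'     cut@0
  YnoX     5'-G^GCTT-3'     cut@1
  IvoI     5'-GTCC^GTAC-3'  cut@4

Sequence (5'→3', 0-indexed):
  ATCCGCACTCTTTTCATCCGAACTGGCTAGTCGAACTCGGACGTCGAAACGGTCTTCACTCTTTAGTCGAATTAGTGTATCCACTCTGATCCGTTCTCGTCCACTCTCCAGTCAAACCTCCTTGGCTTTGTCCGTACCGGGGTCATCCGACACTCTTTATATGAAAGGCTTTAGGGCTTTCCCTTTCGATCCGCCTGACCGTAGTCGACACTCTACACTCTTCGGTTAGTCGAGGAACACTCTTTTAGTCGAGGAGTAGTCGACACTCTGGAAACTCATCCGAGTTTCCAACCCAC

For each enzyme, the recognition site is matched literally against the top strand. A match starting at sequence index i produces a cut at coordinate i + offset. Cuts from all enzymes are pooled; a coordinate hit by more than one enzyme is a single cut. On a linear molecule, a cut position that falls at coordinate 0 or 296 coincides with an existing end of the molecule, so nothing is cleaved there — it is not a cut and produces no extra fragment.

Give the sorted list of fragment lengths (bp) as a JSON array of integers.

[2,2,3,5,6,7,8,9,9,10,11,11,11,12,12,12,12,13,13,16,18,18,19,23,34]

Scan for sites:
  DwuII CACTCT/5: at [5, 56, 81, 101, 150, 208, 215, 237, 263] ⇒ [10, 61, 86, 106, 155, 213, 220, 242, 268]
  BxoI TAGTCGA/0: at [27, 63, 201, 226, 245, 256] ⇒ [27, 63, 201, 226, 245, 256]
  RvuV ATCCG/0: at [0, 15, 88, 144, 188, 277] ⇒ [15, 88, 144, 188, 277] (position 0 is a terminus of the linear molecule — no cut)
  YnoX GGCTT/1: at [123, 166, 174] ⇒ [124, 167, 175]
  IvoI GTCCGTAC/4: at [129] ⇒ [133]

Pooled cuts: [10, 15, 27, 61, 63, 86, 88, 106, 124, 133, 144, 155, 167, 175, 188, 201, 213, 220, 226, 242, 245, 256, 268, 277]

Fragment lengths:
  [0,10): 10 bp
  [10,15): 5 bp
  [15,27): 12 bp
  [27,61): 34 bp
  [61,63): 2 bp
  [63,86): 23 bp
  [86,88): 2 bp
  [88,106): 18 bp
  [106,124): 18 bp
  [124,133): 9 bp
  [133,144): 11 bp
  [144,155): 11 bp
  [155,167): 12 bp
  [167,175): 8 bp
  [175,188): 13 bp
  [188,201): 13 bp
  [201,213): 12 bp
  [213,220): 7 bp
  [220,226): 6 bp
  [226,242): 16 bp
  [242,245): 3 bp
  [245,256): 11 bp
  [256,268): 12 bp
  [268,277): 9 bp
  [277,296): 19 bp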